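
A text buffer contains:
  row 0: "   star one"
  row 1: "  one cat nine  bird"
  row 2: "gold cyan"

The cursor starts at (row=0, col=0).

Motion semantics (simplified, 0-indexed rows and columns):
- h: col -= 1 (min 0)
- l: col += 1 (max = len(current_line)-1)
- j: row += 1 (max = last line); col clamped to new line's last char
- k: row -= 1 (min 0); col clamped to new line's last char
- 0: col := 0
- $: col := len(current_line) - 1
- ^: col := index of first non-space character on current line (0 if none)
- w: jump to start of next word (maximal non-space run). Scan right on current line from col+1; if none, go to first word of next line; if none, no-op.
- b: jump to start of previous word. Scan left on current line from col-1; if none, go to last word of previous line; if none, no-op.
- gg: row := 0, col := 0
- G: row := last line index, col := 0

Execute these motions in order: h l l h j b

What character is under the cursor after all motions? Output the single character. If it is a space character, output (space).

After 1 (h): row=0 col=0 char='_'
After 2 (l): row=0 col=1 char='_'
After 3 (l): row=0 col=2 char='_'
After 4 (h): row=0 col=1 char='_'
After 5 (j): row=1 col=1 char='_'
After 6 (b): row=0 col=8 char='o'

Answer: o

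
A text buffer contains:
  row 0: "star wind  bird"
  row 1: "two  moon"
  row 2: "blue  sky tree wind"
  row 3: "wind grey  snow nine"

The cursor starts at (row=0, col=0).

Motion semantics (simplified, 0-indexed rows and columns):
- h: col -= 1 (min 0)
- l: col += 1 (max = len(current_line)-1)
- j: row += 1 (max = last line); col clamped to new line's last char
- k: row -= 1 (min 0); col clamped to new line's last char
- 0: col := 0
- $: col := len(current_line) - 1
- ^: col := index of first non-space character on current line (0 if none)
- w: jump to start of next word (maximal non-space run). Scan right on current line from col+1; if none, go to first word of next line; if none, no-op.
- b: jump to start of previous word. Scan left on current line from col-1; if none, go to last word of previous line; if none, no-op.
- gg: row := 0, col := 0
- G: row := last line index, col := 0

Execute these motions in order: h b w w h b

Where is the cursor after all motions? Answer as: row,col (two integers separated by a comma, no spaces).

Answer: 0,5

Derivation:
After 1 (h): row=0 col=0 char='s'
After 2 (b): row=0 col=0 char='s'
After 3 (w): row=0 col=5 char='w'
After 4 (w): row=0 col=11 char='b'
After 5 (h): row=0 col=10 char='_'
After 6 (b): row=0 col=5 char='w'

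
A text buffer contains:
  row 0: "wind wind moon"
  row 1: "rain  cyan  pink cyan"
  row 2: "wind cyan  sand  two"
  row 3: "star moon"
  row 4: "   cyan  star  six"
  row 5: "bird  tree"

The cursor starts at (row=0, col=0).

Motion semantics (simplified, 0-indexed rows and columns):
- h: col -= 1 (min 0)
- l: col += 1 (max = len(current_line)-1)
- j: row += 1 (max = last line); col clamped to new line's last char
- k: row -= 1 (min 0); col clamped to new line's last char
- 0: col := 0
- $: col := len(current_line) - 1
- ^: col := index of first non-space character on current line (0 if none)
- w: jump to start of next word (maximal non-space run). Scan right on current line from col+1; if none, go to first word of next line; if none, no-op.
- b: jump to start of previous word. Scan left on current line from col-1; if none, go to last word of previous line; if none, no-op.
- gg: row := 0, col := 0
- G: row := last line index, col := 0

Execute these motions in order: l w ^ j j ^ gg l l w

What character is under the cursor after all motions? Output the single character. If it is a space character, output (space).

After 1 (l): row=0 col=1 char='i'
After 2 (w): row=0 col=5 char='w'
After 3 (^): row=0 col=0 char='w'
After 4 (j): row=1 col=0 char='r'
After 5 (j): row=2 col=0 char='w'
After 6 (^): row=2 col=0 char='w'
After 7 (gg): row=0 col=0 char='w'
After 8 (l): row=0 col=1 char='i'
After 9 (l): row=0 col=2 char='n'
After 10 (w): row=0 col=5 char='w'

Answer: w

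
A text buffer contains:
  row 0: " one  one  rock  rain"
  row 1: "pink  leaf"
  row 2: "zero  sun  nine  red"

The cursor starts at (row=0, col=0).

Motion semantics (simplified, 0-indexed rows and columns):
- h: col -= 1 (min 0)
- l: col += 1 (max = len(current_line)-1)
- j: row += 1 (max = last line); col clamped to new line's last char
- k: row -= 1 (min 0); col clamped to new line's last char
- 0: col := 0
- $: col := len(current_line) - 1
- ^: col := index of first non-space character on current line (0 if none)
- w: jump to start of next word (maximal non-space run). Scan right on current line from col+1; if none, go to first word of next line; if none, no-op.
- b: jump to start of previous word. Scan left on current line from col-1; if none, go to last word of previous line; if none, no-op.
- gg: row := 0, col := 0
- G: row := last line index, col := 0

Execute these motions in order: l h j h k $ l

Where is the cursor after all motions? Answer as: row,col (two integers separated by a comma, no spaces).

After 1 (l): row=0 col=1 char='o'
After 2 (h): row=0 col=0 char='_'
After 3 (j): row=1 col=0 char='p'
After 4 (h): row=1 col=0 char='p'
After 5 (k): row=0 col=0 char='_'
After 6 ($): row=0 col=20 char='n'
After 7 (l): row=0 col=20 char='n'

Answer: 0,20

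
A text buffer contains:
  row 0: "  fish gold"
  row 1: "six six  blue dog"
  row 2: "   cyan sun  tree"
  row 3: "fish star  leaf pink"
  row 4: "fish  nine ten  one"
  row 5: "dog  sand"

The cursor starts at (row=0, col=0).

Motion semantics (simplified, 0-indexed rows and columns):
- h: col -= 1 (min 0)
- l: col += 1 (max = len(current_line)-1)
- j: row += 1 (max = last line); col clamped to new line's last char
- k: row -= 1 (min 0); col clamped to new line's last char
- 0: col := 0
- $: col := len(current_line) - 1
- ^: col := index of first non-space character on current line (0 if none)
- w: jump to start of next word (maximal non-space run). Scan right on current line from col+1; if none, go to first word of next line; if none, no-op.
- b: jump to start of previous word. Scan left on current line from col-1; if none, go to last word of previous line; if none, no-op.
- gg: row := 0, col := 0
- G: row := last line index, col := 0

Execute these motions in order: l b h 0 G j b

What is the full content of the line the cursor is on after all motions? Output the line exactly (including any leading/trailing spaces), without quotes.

After 1 (l): row=0 col=1 char='_'
After 2 (b): row=0 col=1 char='_'
After 3 (h): row=0 col=0 char='_'
After 4 (0): row=0 col=0 char='_'
After 5 (G): row=5 col=0 char='d'
After 6 (j): row=5 col=0 char='d'
After 7 (b): row=4 col=16 char='o'

Answer: fish  nine ten  one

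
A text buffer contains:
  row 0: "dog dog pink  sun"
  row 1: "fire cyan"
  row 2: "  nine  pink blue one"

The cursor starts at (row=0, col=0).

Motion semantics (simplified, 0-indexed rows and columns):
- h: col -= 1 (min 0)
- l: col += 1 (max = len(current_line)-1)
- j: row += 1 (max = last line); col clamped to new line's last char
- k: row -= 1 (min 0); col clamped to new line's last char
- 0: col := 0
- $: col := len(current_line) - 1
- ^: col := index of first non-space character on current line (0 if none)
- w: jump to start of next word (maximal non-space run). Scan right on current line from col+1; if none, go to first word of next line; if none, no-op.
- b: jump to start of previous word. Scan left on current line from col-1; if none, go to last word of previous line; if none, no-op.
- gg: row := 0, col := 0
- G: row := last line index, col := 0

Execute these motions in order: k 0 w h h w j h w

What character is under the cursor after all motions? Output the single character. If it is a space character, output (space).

Answer: c

Derivation:
After 1 (k): row=0 col=0 char='d'
After 2 (0): row=0 col=0 char='d'
After 3 (w): row=0 col=4 char='d'
After 4 (h): row=0 col=3 char='_'
After 5 (h): row=0 col=2 char='g'
After 6 (w): row=0 col=4 char='d'
After 7 (j): row=1 col=4 char='_'
After 8 (h): row=1 col=3 char='e'
After 9 (w): row=1 col=5 char='c'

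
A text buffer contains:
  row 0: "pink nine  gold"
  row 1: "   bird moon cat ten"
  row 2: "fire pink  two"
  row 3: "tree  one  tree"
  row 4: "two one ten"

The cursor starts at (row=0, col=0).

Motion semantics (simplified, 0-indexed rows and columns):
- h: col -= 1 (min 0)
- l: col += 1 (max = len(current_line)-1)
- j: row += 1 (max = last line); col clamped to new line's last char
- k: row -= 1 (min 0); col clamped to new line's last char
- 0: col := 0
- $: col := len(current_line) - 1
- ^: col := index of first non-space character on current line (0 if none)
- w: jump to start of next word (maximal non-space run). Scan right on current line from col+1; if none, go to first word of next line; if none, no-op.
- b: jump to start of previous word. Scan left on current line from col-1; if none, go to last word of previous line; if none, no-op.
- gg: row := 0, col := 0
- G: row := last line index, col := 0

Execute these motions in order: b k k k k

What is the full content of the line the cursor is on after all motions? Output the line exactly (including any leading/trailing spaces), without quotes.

Answer: pink nine  gold

Derivation:
After 1 (b): row=0 col=0 char='p'
After 2 (k): row=0 col=0 char='p'
After 3 (k): row=0 col=0 char='p'
After 4 (k): row=0 col=0 char='p'
After 5 (k): row=0 col=0 char='p'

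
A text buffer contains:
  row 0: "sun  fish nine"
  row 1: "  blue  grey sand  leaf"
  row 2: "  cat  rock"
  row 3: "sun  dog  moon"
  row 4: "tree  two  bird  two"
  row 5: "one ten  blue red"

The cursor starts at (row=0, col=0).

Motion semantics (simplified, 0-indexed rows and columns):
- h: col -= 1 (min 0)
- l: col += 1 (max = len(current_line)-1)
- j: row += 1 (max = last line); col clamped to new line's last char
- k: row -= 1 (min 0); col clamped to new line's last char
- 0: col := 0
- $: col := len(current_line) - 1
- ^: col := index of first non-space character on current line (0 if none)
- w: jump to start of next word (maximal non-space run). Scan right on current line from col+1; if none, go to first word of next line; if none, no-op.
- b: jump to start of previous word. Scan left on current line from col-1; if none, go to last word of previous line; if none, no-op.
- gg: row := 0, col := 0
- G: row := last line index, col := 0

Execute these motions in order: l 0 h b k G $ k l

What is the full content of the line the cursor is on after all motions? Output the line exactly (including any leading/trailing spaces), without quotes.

After 1 (l): row=0 col=1 char='u'
After 2 (0): row=0 col=0 char='s'
After 3 (h): row=0 col=0 char='s'
After 4 (b): row=0 col=0 char='s'
After 5 (k): row=0 col=0 char='s'
After 6 (G): row=5 col=0 char='o'
After 7 ($): row=5 col=16 char='d'
After 8 (k): row=4 col=16 char='_'
After 9 (l): row=4 col=17 char='t'

Answer: tree  two  bird  two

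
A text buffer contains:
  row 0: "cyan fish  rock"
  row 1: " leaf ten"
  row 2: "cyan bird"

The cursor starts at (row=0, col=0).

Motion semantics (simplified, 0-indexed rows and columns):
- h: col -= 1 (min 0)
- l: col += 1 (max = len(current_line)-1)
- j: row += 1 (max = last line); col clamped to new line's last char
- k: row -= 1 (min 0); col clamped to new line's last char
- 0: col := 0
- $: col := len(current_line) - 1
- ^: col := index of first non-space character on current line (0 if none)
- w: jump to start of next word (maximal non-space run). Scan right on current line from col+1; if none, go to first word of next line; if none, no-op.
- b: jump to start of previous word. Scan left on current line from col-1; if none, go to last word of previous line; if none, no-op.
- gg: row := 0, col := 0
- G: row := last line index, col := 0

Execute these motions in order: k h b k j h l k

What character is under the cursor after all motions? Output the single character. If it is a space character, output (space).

After 1 (k): row=0 col=0 char='c'
After 2 (h): row=0 col=0 char='c'
After 3 (b): row=0 col=0 char='c'
After 4 (k): row=0 col=0 char='c'
After 5 (j): row=1 col=0 char='_'
After 6 (h): row=1 col=0 char='_'
After 7 (l): row=1 col=1 char='l'
After 8 (k): row=0 col=1 char='y'

Answer: y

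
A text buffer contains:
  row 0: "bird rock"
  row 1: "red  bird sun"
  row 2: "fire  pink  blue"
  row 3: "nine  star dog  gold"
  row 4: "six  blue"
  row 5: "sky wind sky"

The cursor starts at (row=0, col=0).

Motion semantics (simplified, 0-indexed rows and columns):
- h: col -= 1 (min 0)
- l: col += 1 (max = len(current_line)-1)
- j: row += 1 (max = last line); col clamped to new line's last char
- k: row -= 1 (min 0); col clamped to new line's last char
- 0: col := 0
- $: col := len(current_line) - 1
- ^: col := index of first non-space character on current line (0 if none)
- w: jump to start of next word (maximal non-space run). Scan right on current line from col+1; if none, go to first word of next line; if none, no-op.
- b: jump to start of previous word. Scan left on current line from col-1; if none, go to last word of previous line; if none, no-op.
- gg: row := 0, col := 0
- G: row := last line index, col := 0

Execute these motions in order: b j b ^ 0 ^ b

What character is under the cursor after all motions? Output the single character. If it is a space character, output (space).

After 1 (b): row=0 col=0 char='b'
After 2 (j): row=1 col=0 char='r'
After 3 (b): row=0 col=5 char='r'
After 4 (^): row=0 col=0 char='b'
After 5 (0): row=0 col=0 char='b'
After 6 (^): row=0 col=0 char='b'
After 7 (b): row=0 col=0 char='b'

Answer: b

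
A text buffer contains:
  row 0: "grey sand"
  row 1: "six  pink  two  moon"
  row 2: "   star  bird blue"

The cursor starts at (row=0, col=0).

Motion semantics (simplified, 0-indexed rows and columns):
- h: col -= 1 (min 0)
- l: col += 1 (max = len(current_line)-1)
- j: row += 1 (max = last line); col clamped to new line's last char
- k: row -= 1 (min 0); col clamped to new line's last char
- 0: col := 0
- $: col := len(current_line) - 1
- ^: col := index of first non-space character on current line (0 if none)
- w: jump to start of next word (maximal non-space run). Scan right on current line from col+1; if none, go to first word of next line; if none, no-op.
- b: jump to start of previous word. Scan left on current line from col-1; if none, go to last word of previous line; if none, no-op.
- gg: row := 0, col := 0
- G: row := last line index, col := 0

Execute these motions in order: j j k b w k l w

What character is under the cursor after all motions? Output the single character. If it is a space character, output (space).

After 1 (j): row=1 col=0 char='s'
After 2 (j): row=2 col=0 char='_'
After 3 (k): row=1 col=0 char='s'
After 4 (b): row=0 col=5 char='s'
After 5 (w): row=1 col=0 char='s'
After 6 (k): row=0 col=0 char='g'
After 7 (l): row=0 col=1 char='r'
After 8 (w): row=0 col=5 char='s'

Answer: s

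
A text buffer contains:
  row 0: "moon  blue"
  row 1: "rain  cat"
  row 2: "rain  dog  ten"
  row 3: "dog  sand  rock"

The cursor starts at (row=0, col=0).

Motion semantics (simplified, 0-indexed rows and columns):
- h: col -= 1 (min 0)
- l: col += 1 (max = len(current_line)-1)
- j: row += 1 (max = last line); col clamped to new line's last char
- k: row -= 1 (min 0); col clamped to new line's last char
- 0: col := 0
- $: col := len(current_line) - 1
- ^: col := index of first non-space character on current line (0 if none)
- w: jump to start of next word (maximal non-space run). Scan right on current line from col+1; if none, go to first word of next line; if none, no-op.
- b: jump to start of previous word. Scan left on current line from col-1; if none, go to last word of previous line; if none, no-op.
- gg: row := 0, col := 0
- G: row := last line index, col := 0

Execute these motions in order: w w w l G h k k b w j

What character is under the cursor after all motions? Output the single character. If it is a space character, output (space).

After 1 (w): row=0 col=6 char='b'
After 2 (w): row=1 col=0 char='r'
After 3 (w): row=1 col=6 char='c'
After 4 (l): row=1 col=7 char='a'
After 5 (G): row=3 col=0 char='d'
After 6 (h): row=3 col=0 char='d'
After 7 (k): row=2 col=0 char='r'
After 8 (k): row=1 col=0 char='r'
After 9 (b): row=0 col=6 char='b'
After 10 (w): row=1 col=0 char='r'
After 11 (j): row=2 col=0 char='r'

Answer: r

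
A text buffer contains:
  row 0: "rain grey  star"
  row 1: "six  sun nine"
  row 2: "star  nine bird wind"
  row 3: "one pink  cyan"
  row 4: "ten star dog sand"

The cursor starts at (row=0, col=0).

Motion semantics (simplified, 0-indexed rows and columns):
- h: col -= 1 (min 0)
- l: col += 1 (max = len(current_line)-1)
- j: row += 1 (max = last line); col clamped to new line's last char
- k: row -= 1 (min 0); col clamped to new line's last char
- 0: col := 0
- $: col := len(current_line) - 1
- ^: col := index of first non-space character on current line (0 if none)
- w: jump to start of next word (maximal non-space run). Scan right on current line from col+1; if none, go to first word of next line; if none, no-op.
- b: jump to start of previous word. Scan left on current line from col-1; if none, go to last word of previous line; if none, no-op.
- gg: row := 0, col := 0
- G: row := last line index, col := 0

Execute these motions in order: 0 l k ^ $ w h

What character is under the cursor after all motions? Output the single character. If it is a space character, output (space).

Answer: s

Derivation:
After 1 (0): row=0 col=0 char='r'
After 2 (l): row=0 col=1 char='a'
After 3 (k): row=0 col=1 char='a'
After 4 (^): row=0 col=0 char='r'
After 5 ($): row=0 col=14 char='r'
After 6 (w): row=1 col=0 char='s'
After 7 (h): row=1 col=0 char='s'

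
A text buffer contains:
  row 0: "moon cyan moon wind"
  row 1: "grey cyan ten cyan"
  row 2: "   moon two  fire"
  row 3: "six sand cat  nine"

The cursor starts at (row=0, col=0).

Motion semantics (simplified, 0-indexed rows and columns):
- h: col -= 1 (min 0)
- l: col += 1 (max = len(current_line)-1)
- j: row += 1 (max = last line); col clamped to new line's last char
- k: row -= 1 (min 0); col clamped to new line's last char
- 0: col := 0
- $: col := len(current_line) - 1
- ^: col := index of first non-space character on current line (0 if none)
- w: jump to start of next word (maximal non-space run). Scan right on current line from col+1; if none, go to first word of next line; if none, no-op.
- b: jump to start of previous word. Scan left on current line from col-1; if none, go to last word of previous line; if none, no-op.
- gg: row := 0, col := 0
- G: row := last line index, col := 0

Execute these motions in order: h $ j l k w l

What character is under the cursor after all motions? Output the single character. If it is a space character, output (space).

Answer: r

Derivation:
After 1 (h): row=0 col=0 char='m'
After 2 ($): row=0 col=18 char='d'
After 3 (j): row=1 col=17 char='n'
After 4 (l): row=1 col=17 char='n'
After 5 (k): row=0 col=17 char='n'
After 6 (w): row=1 col=0 char='g'
After 7 (l): row=1 col=1 char='r'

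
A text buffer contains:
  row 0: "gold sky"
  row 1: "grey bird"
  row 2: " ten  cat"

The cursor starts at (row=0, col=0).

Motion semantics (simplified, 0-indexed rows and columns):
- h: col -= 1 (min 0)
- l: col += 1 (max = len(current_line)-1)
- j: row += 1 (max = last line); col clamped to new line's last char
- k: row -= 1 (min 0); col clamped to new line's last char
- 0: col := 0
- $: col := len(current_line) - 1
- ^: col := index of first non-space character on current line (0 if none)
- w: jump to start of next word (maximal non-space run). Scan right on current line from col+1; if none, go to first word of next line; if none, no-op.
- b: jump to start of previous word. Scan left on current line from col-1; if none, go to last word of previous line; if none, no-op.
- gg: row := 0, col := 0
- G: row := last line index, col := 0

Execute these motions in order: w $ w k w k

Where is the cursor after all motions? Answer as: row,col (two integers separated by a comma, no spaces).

After 1 (w): row=0 col=5 char='s'
After 2 ($): row=0 col=7 char='y'
After 3 (w): row=1 col=0 char='g'
After 4 (k): row=0 col=0 char='g'
After 5 (w): row=0 col=5 char='s'
After 6 (k): row=0 col=5 char='s'

Answer: 0,5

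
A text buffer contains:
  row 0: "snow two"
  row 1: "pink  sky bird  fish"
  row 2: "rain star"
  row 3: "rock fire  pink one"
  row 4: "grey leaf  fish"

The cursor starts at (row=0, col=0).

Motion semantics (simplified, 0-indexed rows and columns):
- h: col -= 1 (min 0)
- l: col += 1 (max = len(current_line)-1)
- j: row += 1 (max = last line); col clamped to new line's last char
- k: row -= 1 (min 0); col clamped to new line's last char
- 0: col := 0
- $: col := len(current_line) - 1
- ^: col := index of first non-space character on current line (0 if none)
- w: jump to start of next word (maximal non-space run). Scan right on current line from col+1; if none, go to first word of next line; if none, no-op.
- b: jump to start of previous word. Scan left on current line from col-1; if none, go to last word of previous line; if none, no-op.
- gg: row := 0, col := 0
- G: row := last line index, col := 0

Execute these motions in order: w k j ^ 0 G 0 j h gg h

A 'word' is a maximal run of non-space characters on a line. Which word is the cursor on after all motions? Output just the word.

Answer: snow

Derivation:
After 1 (w): row=0 col=5 char='t'
After 2 (k): row=0 col=5 char='t'
After 3 (j): row=1 col=5 char='_'
After 4 (^): row=1 col=0 char='p'
After 5 (0): row=1 col=0 char='p'
After 6 (G): row=4 col=0 char='g'
After 7 (0): row=4 col=0 char='g'
After 8 (j): row=4 col=0 char='g'
After 9 (h): row=4 col=0 char='g'
After 10 (gg): row=0 col=0 char='s'
After 11 (h): row=0 col=0 char='s'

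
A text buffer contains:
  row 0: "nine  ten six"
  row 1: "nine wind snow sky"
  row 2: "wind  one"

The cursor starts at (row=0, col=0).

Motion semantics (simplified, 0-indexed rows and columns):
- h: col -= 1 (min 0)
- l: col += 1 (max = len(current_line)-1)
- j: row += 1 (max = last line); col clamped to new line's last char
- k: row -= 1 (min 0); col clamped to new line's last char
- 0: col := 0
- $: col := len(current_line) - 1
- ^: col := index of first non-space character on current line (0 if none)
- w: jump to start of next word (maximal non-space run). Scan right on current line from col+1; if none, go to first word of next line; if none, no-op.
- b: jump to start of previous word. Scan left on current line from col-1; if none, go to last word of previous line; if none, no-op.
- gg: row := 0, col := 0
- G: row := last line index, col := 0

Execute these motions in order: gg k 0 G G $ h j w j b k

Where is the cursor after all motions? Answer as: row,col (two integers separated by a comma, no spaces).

After 1 (gg): row=0 col=0 char='n'
After 2 (k): row=0 col=0 char='n'
After 3 (0): row=0 col=0 char='n'
After 4 (G): row=2 col=0 char='w'
After 5 (G): row=2 col=0 char='w'
After 6 ($): row=2 col=8 char='e'
After 7 (h): row=2 col=7 char='n'
After 8 (j): row=2 col=7 char='n'
After 9 (w): row=2 col=7 char='n'
After 10 (j): row=2 col=7 char='n'
After 11 (b): row=2 col=6 char='o'
After 12 (k): row=1 col=6 char='i'

Answer: 1,6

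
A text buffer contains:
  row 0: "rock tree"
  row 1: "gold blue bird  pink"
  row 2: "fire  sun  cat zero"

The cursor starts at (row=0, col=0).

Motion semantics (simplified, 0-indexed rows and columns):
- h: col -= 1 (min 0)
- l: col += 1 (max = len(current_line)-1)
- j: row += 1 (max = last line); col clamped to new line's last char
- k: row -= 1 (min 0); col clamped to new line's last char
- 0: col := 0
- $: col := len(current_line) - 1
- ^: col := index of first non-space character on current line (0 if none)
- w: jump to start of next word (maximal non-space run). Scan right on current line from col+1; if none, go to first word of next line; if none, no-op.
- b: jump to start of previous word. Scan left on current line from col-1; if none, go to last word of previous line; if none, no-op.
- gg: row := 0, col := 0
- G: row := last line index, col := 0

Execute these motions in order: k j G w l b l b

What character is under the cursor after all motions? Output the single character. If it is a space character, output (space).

Answer: s

Derivation:
After 1 (k): row=0 col=0 char='r'
After 2 (j): row=1 col=0 char='g'
After 3 (G): row=2 col=0 char='f'
After 4 (w): row=2 col=6 char='s'
After 5 (l): row=2 col=7 char='u'
After 6 (b): row=2 col=6 char='s'
After 7 (l): row=2 col=7 char='u'
After 8 (b): row=2 col=6 char='s'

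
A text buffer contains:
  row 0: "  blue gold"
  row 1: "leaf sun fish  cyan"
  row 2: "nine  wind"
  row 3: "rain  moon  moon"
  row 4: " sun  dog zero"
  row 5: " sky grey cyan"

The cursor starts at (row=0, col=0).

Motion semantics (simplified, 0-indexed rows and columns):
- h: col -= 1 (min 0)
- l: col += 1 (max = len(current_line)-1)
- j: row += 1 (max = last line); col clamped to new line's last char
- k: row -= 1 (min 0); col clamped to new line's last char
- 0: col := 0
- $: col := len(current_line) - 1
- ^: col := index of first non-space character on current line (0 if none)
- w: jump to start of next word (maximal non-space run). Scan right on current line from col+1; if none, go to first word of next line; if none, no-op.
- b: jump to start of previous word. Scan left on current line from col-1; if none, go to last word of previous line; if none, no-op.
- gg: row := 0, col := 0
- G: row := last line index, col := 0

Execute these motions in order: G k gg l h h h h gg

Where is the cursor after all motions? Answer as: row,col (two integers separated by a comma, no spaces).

Answer: 0,0

Derivation:
After 1 (G): row=5 col=0 char='_'
After 2 (k): row=4 col=0 char='_'
After 3 (gg): row=0 col=0 char='_'
After 4 (l): row=0 col=1 char='_'
After 5 (h): row=0 col=0 char='_'
After 6 (h): row=0 col=0 char='_'
After 7 (h): row=0 col=0 char='_'
After 8 (h): row=0 col=0 char='_'
After 9 (gg): row=0 col=0 char='_'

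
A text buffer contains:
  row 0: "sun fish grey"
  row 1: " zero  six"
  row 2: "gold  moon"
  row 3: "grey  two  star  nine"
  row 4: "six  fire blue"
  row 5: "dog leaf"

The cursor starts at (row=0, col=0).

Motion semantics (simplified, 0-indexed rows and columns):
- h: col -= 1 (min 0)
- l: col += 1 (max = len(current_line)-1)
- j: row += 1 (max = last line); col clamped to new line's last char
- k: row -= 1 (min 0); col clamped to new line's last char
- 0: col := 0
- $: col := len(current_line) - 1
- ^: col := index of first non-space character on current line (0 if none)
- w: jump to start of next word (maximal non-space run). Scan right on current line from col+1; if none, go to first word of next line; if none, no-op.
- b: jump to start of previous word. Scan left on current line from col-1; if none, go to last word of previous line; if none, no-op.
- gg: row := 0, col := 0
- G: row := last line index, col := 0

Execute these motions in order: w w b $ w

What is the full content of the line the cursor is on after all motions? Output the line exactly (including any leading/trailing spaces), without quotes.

After 1 (w): row=0 col=4 char='f'
After 2 (w): row=0 col=9 char='g'
After 3 (b): row=0 col=4 char='f'
After 4 ($): row=0 col=12 char='y'
After 5 (w): row=1 col=1 char='z'

Answer:  zero  six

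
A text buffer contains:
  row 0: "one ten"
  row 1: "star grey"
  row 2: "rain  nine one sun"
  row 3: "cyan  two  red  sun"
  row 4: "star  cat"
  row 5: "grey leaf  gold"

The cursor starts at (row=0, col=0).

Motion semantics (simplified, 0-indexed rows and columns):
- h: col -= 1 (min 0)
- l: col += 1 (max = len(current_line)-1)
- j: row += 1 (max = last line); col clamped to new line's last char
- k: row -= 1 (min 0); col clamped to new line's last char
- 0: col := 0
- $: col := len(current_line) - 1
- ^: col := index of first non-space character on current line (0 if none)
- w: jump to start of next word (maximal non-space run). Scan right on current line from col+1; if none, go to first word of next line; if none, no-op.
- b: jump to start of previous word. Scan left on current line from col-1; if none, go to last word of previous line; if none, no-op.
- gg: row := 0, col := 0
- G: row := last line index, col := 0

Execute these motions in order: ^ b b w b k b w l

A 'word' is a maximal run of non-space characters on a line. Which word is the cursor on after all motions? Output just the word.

After 1 (^): row=0 col=0 char='o'
After 2 (b): row=0 col=0 char='o'
After 3 (b): row=0 col=0 char='o'
After 4 (w): row=0 col=4 char='t'
After 5 (b): row=0 col=0 char='o'
After 6 (k): row=0 col=0 char='o'
After 7 (b): row=0 col=0 char='o'
After 8 (w): row=0 col=4 char='t'
After 9 (l): row=0 col=5 char='e'

Answer: ten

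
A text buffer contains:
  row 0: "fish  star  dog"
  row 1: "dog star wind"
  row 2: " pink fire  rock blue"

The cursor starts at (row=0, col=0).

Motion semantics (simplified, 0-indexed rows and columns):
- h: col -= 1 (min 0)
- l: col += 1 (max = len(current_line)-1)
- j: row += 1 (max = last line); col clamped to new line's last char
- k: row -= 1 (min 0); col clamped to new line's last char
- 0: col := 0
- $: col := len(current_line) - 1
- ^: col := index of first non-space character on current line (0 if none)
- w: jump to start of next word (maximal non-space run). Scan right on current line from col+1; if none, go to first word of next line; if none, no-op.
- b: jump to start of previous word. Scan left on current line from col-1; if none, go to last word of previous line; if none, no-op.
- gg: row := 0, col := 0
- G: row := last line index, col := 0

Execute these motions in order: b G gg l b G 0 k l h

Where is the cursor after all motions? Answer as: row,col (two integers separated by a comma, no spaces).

Answer: 1,0

Derivation:
After 1 (b): row=0 col=0 char='f'
After 2 (G): row=2 col=0 char='_'
After 3 (gg): row=0 col=0 char='f'
After 4 (l): row=0 col=1 char='i'
After 5 (b): row=0 col=0 char='f'
After 6 (G): row=2 col=0 char='_'
After 7 (0): row=2 col=0 char='_'
After 8 (k): row=1 col=0 char='d'
After 9 (l): row=1 col=1 char='o'
After 10 (h): row=1 col=0 char='d'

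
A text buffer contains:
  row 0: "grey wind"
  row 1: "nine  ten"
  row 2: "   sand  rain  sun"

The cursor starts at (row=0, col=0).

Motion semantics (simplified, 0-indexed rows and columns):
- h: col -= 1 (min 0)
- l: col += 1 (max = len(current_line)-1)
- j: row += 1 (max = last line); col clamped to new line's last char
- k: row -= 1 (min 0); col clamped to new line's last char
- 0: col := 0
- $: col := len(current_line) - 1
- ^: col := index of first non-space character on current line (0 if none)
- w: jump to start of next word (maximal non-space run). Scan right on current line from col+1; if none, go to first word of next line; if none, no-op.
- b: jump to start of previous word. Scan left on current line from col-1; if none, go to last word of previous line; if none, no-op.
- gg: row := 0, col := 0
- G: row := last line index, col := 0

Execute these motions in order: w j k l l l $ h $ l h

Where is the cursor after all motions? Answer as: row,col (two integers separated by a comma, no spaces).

After 1 (w): row=0 col=5 char='w'
After 2 (j): row=1 col=5 char='_'
After 3 (k): row=0 col=5 char='w'
After 4 (l): row=0 col=6 char='i'
After 5 (l): row=0 col=7 char='n'
After 6 (l): row=0 col=8 char='d'
After 7 ($): row=0 col=8 char='d'
After 8 (h): row=0 col=7 char='n'
After 9 ($): row=0 col=8 char='d'
After 10 (l): row=0 col=8 char='d'
After 11 (h): row=0 col=7 char='n'

Answer: 0,7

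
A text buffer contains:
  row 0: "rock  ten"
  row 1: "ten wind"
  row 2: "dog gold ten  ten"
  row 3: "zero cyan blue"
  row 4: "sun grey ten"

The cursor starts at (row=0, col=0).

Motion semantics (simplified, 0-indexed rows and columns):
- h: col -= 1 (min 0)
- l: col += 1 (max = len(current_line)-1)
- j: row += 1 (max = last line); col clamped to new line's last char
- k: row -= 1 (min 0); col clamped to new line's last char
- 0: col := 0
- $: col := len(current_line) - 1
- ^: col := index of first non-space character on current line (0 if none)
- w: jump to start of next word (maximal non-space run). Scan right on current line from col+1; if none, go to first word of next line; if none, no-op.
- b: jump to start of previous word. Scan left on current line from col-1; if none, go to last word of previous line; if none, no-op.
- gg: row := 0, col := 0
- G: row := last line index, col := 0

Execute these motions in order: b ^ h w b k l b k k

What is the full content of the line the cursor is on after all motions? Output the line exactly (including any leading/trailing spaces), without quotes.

After 1 (b): row=0 col=0 char='r'
After 2 (^): row=0 col=0 char='r'
After 3 (h): row=0 col=0 char='r'
After 4 (w): row=0 col=6 char='t'
After 5 (b): row=0 col=0 char='r'
After 6 (k): row=0 col=0 char='r'
After 7 (l): row=0 col=1 char='o'
After 8 (b): row=0 col=0 char='r'
After 9 (k): row=0 col=0 char='r'
After 10 (k): row=0 col=0 char='r'

Answer: rock  ten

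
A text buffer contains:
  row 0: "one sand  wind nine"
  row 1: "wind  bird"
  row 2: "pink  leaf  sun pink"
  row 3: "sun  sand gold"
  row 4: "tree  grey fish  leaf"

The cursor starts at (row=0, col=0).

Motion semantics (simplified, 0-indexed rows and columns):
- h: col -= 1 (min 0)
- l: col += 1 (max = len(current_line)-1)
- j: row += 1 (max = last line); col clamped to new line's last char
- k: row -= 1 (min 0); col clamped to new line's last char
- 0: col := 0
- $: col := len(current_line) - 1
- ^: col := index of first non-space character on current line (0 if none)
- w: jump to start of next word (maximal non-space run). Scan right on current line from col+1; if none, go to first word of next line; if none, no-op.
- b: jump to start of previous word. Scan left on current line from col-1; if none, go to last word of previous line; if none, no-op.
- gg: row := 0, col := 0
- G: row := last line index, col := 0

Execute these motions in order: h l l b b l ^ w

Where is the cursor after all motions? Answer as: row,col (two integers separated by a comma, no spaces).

Answer: 0,4

Derivation:
After 1 (h): row=0 col=0 char='o'
After 2 (l): row=0 col=1 char='n'
After 3 (l): row=0 col=2 char='e'
After 4 (b): row=0 col=0 char='o'
After 5 (b): row=0 col=0 char='o'
After 6 (l): row=0 col=1 char='n'
After 7 (^): row=0 col=0 char='o'
After 8 (w): row=0 col=4 char='s'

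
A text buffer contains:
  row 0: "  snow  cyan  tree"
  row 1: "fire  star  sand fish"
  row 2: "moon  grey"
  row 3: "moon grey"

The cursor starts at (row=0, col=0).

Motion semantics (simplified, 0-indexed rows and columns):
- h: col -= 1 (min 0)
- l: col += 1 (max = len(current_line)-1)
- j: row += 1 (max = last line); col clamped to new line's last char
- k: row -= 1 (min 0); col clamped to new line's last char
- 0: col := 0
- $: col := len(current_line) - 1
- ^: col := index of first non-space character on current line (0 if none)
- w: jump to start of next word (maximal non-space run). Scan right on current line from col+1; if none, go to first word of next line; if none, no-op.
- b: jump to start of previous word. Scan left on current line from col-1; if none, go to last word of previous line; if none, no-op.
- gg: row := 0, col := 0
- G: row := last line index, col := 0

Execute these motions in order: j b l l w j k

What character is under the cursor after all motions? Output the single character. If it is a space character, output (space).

After 1 (j): row=1 col=0 char='f'
After 2 (b): row=0 col=14 char='t'
After 3 (l): row=0 col=15 char='r'
After 4 (l): row=0 col=16 char='e'
After 5 (w): row=1 col=0 char='f'
After 6 (j): row=2 col=0 char='m'
After 7 (k): row=1 col=0 char='f'

Answer: f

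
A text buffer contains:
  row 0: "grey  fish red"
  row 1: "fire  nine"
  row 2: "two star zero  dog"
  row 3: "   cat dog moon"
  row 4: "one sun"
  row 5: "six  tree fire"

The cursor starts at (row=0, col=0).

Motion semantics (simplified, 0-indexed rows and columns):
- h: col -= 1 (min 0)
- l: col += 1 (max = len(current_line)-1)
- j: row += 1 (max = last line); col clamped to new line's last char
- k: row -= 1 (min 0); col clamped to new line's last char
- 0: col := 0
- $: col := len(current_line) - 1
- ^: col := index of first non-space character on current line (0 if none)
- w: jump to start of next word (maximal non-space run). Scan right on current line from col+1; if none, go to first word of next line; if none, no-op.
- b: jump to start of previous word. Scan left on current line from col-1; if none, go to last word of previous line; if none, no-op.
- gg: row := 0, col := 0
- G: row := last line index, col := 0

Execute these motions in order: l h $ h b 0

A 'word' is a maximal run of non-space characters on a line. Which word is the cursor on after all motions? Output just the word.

Answer: grey

Derivation:
After 1 (l): row=0 col=1 char='r'
After 2 (h): row=0 col=0 char='g'
After 3 ($): row=0 col=13 char='d'
After 4 (h): row=0 col=12 char='e'
After 5 (b): row=0 col=11 char='r'
After 6 (0): row=0 col=0 char='g'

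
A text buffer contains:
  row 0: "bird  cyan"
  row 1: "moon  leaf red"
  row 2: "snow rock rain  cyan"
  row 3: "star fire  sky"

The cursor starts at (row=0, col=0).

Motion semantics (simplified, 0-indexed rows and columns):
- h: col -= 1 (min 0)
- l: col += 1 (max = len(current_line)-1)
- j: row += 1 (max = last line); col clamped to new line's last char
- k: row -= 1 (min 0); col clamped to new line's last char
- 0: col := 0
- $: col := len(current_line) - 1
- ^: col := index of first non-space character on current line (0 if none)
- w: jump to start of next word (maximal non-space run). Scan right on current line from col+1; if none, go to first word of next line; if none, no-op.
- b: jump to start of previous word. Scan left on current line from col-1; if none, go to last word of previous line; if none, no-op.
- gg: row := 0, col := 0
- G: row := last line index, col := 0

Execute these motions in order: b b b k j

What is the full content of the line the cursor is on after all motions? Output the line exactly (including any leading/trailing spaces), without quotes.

Answer: moon  leaf red

Derivation:
After 1 (b): row=0 col=0 char='b'
After 2 (b): row=0 col=0 char='b'
After 3 (b): row=0 col=0 char='b'
After 4 (k): row=0 col=0 char='b'
After 5 (j): row=1 col=0 char='m'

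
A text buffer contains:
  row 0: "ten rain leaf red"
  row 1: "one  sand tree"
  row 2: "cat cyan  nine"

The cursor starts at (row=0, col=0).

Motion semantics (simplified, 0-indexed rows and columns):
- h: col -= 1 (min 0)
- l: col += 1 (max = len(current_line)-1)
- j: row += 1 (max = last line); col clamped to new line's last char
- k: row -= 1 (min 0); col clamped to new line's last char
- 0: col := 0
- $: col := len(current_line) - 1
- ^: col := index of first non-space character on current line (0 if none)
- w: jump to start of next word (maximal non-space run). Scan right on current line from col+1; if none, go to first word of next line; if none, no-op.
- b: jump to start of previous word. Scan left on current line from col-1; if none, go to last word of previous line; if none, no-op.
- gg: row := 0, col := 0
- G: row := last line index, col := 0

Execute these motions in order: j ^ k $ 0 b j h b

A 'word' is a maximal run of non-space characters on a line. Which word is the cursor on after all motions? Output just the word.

After 1 (j): row=1 col=0 char='o'
After 2 (^): row=1 col=0 char='o'
After 3 (k): row=0 col=0 char='t'
After 4 ($): row=0 col=16 char='d'
After 5 (0): row=0 col=0 char='t'
After 6 (b): row=0 col=0 char='t'
After 7 (j): row=1 col=0 char='o'
After 8 (h): row=1 col=0 char='o'
After 9 (b): row=0 col=14 char='r'

Answer: red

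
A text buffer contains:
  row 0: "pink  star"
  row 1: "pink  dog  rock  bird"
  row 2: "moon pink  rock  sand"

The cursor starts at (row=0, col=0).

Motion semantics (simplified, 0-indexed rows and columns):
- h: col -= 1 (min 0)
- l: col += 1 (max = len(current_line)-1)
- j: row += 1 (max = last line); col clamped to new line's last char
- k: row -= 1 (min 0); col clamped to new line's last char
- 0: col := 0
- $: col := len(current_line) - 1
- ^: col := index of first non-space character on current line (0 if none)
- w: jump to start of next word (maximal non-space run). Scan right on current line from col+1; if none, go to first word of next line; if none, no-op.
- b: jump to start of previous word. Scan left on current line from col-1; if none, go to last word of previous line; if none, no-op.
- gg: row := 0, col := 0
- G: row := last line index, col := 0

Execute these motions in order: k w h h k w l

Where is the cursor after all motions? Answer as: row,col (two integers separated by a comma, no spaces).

After 1 (k): row=0 col=0 char='p'
After 2 (w): row=0 col=6 char='s'
After 3 (h): row=0 col=5 char='_'
After 4 (h): row=0 col=4 char='_'
After 5 (k): row=0 col=4 char='_'
After 6 (w): row=0 col=6 char='s'
After 7 (l): row=0 col=7 char='t'

Answer: 0,7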